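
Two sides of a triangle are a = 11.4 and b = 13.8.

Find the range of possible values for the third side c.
Triangle inequality: |a − b| < c < a + b
|a − b| = |11.4 − 13.8| = 2.4
a + b = 11.4 + 13.8 = 25.2

2.4 < c < 25.2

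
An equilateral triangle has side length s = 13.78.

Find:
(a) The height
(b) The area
(a) The height splits the triangle into two 30-60-90 halves: h = s·√3/2 = 13.78·1.73205/2 ≈ 23.8677/2 ≈ 11.9338
(b) Area = (√3/4)·s² = (√3/4)·13.78² = (√3/4)·189.8884 ≈ 0.433013·189.8884 ≈ 82.2241

Height = 11.93, Area = 82.22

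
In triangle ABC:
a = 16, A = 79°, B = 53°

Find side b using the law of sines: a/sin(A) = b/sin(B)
a/sin(A) = b/sin(B)  ⇒  b = a·sin(B)/sin(A) = 16·sin(53°)/sin(79°)
sin(53°) ≈ 0.798636, sin(79°) ≈ 0.981627
b ≈ 16·0.798636/0.981627 ≈ 12.7782/0.981627 ≈ 13.0173

b = 13.02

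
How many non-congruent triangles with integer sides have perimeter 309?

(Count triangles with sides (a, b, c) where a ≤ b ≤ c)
Let a ≤ b ≤ c with a + b + c = 309. The only binding inequality is a + b > c, i.e. 309 − c > c, so c < 309/2; and c ≥ 309/3 since c is the largest side.
So 103 ≤ c ≤ 154. For each c, b runs from ⌈(309 − c)/2⌉ up to c (then a = 309 − b − c satisfies 1 ≤ a ≤ b automatically), giving c − ⌈(309 − c)/2⌉ + 1 choices.
Summing over c: 1 + 2 + 4 + 5 + … + 76 + 77  (52 terms, c = 103, …, 154) = 2028
Check (closed form: nearest integer to p²/48 for even p, (p+3)²/48 for odd p): (309+3)²/48 = 312²/48 = 97344/48 ≈ 2028.00 → 2028

2028 triangles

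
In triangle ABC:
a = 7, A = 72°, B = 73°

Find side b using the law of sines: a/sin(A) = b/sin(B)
a/sin(A) = b/sin(B)  ⇒  b = a·sin(B)/sin(A) = 7·sin(73°)/sin(72°)
sin(73°) ≈ 0.956305, sin(72°) ≈ 0.951057
b ≈ 7·0.956305/0.951057 ≈ 6.69413/0.951057 ≈ 7.03863

b = 7.039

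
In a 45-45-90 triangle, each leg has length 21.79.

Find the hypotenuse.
In a 45-45-90 triangle the sides are in ratio 1 : 1 : √2, so hypotenuse = leg·√2.
Hypotenuse = 21.79·√2 ≈ 21.79·1.41421 ≈ 30.8157

Hypotenuse = 21.79√2 = 30.82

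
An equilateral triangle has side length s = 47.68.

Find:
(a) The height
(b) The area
(a) The height splits the triangle into two 30-60-90 halves: h = s·√3/2 = 47.68·1.73205/2 ≈ 82.5842/2 ≈ 41.2921
(b) Area = (√3/4)·s² = (√3/4)·47.68² = (√3/4)·2273.3824 ≈ 0.433013·2273.3824 ≈ 984.403

Height = 41.29, Area = 984.4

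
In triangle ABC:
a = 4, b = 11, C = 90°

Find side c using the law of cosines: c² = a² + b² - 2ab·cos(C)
c² = 4² + 11² − 2·4·11·cos(90°)
cos(90°) ≈ 0
c² ≈ 16 + 121 − 88·(0) ≈ 137 − 0 ≈ 137
c ≈ √137 ≈ 11.7047

c = 11.7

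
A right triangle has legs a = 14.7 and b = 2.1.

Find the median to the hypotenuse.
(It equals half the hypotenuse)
Hypotenuse c = √(a² + b²) = √(216.09 + 4.41) = √220.5 ≈ 14.8492
Median to hypotenuse = c/2 ≈ 14.8492/2 ≈ 7.42462

Median = 7.425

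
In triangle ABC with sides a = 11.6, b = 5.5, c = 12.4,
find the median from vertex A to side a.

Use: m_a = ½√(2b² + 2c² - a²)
m_a = ½√(2·5.5² + 2·12.4² − 11.6²) = ½√(2·30.25 + 2·153.76 − 134.56) = ½√(60.5 + 307.52 − 134.56) = ½√233.46
√233.46 ≈ 15.2794, so m_a ≈ 7.6397

m_a = 7.64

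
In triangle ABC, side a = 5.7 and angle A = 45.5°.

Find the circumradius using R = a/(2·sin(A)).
R = a/(2·sin(A)) = 5.7/(2·sin(45.5°))
sin(45.5°) ≈ 0.71325
R ≈ 5.7/(2·0.71325) = 5.7/1.4265 ≈ 3.99579

R = 3.996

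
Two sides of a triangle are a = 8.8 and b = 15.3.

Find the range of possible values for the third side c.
Triangle inequality: |a − b| < c < a + b
|a − b| = |8.8 − 15.3| = 6.5
a + b = 8.8 + 15.3 = 24.1

6.5 < c < 24.1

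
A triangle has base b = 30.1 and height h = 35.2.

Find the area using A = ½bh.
A = ½·b·h = ½·30.1·35.2 = ½·1059.52 = 529.76

Area = 529.76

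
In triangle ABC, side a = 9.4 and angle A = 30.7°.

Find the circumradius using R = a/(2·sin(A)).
R = a/(2·sin(A)) = 9.4/(2·sin(30.7°))
sin(30.7°) ≈ 0.510543
R ≈ 9.4/(2·0.510543) = 9.4/1.02109 ≈ 9.20589

R = 9.206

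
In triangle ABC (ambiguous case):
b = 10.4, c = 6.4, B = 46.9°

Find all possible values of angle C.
b/sin(B) = c/sin(C)  ⇒  sin(C) = c·sin(B)/b = 6.4·sin(46.9°)/10.4
sin(46.9°) ≈ 0.730162
sin(C) ≈ 6.4·0.730162/10.4 ≈ 4.67304/10.4 ≈ 0.449331
Candidate 1: C₁ = arcsin(0.449331) ≈ 26.7007°  →  A = 180° − 46.9° − 26.7007° ≈ 106.399° > 0, valid
Candidate 2: C₂ = 180° − C₁ ≈ 153.299°  →  A = 180° − 46.9° − 153.299° ≈ -20.1993° ≤ 0, not a valid triangle

C = 26.7° (one solution)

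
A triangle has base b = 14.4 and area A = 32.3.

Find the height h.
A = ½·b·h  ⇒  h = 2A/b = 2·32.3/14.4 = 64.6/14.4 ≈ 4.48611

h = 4.486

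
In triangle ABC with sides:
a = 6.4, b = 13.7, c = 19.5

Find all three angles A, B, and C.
Law of cosines for each angle (a² = 40.96, b² = 187.69, c² = 380.25):
cos(A) = (b² + c² − a²)/(2bc) = (187.69 + 380.25 − 40.96)/(2·13.7·19.5) = 526.98/534.3 ≈ 0.9863  ⇒  A ≈ 9.49506°
cos(B) = (a² + c² − b²)/(2ac) = (40.96 + 380.25 − 187.69)/(2·6.4·19.5) = 233.52/249.6 ≈ 0.935577  ⇒  B ≈ 20.6784°
cos(C) = (a² + b² − c²)/(2ab) = (40.96 + 187.69 − 380.25)/(2·6.4·13.7) = -151.6/175.36 ≈ -0.864507  ⇒  C ≈ 149.826°
Check: A + B + C ≈ 180°

A = 9.495°, B = 20.68°, C = 149.8°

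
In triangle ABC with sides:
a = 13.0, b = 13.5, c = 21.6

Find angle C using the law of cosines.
c² = a² + b² − 2ab·cos(C)  ⇒  cos(C) = (a² + b² − c²)/(2ab)
cos(C) = (13.0² + 13.5² − 21.6²)/(2·13.0·13.5) = (169 + 182.25 − 466.56)/351 = -115.31/351 ≈ -0.328519
C = arccos(-0.328519) ≈ 109.179°

C = 109.2°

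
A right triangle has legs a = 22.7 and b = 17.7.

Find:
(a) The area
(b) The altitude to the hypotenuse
(a) The legs are perpendicular, so Area = ½·a·b = ½·22.7·17.7 = ½·401.79 = 200.895
(b) Hypotenuse c = √(a² + b²) = √(515.29 + 313.29) = √828.58 ≈ 28.7851
    Area = ½·c·h_c  ⇒  h_c = 2·Area/c = 401.79/28.7851 ≈ 13.9583

Area = 200.895, h_c = 13.96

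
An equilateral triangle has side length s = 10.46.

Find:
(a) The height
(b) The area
(a) The height splits the triangle into two 30-60-90 halves: h = s·√3/2 = 10.46·1.73205/2 ≈ 18.1173/2 ≈ 9.05863
(b) Area = (√3/4)·s² = (√3/4)·10.46² = (√3/4)·109.4116 ≈ 0.433013·109.4116 ≈ 47.3766

Height = 9.059, Area = 47.38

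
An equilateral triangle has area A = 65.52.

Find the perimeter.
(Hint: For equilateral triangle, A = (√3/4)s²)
A = (√3/4)s²  ⇒  s² = 4A/√3 = 4·65.52/√3 = 262.08/1.73205 ≈ 151.312
s ≈ √151.312 ≈ 12.3009
Perimeter = 3s ≈ 3·12.3009 ≈ 36.9027

Perimeter = 36.9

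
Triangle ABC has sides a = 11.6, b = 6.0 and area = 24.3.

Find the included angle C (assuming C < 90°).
Area = ½·a·b·sin(C)  ⇒  sin(C) = 2·Area/(a·b) = 2·24.3/(11.6·6.0) = 48.6/69.6 ≈ 0.698276
C = arcsin(0.698276) ≈ 44.2888° (taking the acute solution since C < 90°)

C = 44.29°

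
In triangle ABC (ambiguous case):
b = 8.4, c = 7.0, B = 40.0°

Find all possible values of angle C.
b/sin(B) = c/sin(C)  ⇒  sin(C) = c·sin(B)/b = 7.0·sin(40.0°)/8.4
sin(40.0°) ≈ 0.642788
sin(C) ≈ 7.0·0.642788/8.4 ≈ 4.49951/8.4 ≈ 0.535656
Candidate 1: C₁ = arcsin(0.535656) ≈ 32.3884°  →  A = 180° − 40.0° − 32.3884° ≈ 107.612° > 0, valid
Candidate 2: C₂ = 180° − C₁ ≈ 147.612°  →  A = 180° − 40.0° − 147.612° ≈ -7.6116° ≤ 0, not a valid triangle

C = 32.39° (one solution)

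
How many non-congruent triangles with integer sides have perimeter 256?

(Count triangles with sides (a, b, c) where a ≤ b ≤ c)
Let a ≤ b ≤ c with a + b + c = 256. The only binding inequality is a + b > c, i.e. 256 − c > c, so c < 256/2; and c ≥ 256/3 since c is the largest side.
So 86 ≤ c ≤ 127. For each c, b runs from ⌈(256 − c)/2⌉ up to c (then a = 256 − b − c satisfies 1 ≤ a ≤ b automatically), giving c − ⌈(256 − c)/2⌉ + 1 choices.
Summing over c: 2 + 3 + 5 + 6 + … + 62 + 63  (42 terms, c = 86, …, 127) = 1365
Check (closed form: nearest integer to p²/48 for even p, (p+3)²/48 for odd p): 256²/48 = 65536/48 ≈ 1365.33 → 1365

1365 triangles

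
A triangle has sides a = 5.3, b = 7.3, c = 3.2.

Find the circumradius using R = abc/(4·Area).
First find the area with Heron's formula.
s = (5.3 + 7.3 + 3.2)/2 = 7.9
Area = √(s(s−a)(s−b)(s−c)) = √(7.9·2.6·0.6·4.7) ≈ √57.9228 ≈ 7.6107
abc = 5.3·7.3·3.2 = 123.808
R = abc/(4·Area) ≈ 123.808/(4·7.6107) = 123.808/30.4428 ≈ 4.0669

R = 4.067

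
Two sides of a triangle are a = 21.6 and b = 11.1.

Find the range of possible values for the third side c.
Triangle inequality: |a − b| < c < a + b
|a − b| = |21.6 − 11.1| = 10.5
a + b = 21.6 + 11.1 = 32.7

10.5 < c < 32.7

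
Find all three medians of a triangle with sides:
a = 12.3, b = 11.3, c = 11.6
Median formula: m_a = ½√(2b² + 2c² − a²) (and cyclically). a² = 151.29, b² = 127.69, c² = 134.56.
m_a = ½√(2·127.69 + 2·134.56 − 151.29) = ½√373.21 ≈ ½·19.3186 ≈ 9.65932
m_b = ½√(2·151.29 + 2·134.56 − 127.69) = ½√444.01 ≈ ½·21.0715 ≈ 10.5358
m_c = ½√(2·151.29 + 2·127.69 − 134.56) = ½√423.4 ≈ ½·20.5767 ≈ 10.2883

m_a = 9.659, m_b = 10.54, m_c = 10.29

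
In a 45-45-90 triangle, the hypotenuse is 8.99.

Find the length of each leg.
In a 45-45-90 triangle hypotenuse = leg·√2, so leg = hypotenuse/√2.
Leg = 8.99/√2 ≈ 8.99/1.41421 ≈ 6.35689

Each leg = 6.357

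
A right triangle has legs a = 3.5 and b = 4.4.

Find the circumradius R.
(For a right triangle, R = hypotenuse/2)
Hypotenuse c = √(a² + b²) = √(12.25 + 19.36) = √31.61 ≈ 5.62228
R = c/2 ≈ 5.62228/2 ≈ 2.81114

R = 2.811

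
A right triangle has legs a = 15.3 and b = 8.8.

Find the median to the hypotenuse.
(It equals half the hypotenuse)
Hypotenuse c = √(a² + b²) = √(234.09 + 77.44) = √311.53 ≈ 17.6502
Median to hypotenuse = c/2 ≈ 17.6502/2 ≈ 8.82511

Median = 8.825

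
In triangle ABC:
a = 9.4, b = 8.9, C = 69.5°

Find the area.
Two sides and the included angle (SAS): A = ½·a·b·sin(C) = ½·9.4·8.9·sin(69.5°)
sin(69.5°) ≈ 0.936672
A ≈ ½·83.66·0.936672 = 41.83·0.936672 ≈ 39.181

Area = 39.18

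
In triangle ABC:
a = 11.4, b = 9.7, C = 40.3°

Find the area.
Two sides and the included angle (SAS): A = ½·a·b·sin(C) = ½·11.4·9.7·sin(40.3°)
sin(40.3°) ≈ 0.64679
A ≈ ½·110.58·0.64679 = 55.29·0.64679 ≈ 35.761

Area = 35.76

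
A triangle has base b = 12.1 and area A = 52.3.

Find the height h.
A = ½·b·h  ⇒  h = 2A/b = 2·52.3/12.1 = 104.6/12.1 ≈ 8.64463

h = 8.645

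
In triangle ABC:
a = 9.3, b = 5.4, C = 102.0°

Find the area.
Two sides and the included angle (SAS): A = ½·a·b·sin(C) = ½·9.3·5.4·sin(102.0°)
sin(102.0°) ≈ 0.978148
A ≈ ½·50.22·0.978148 = 25.11·0.978148 ≈ 24.5613

Area = 24.56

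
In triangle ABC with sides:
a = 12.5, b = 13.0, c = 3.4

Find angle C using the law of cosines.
c² = a² + b² − 2ab·cos(C)  ⇒  cos(C) = (a² + b² − c²)/(2ab)
cos(C) = (12.5² + 13.0² − 3.4²)/(2·12.5·13.0) = (156.25 + 169 − 11.56)/325 = 313.69/325 ≈ 0.9652
C = arccos(0.9652) ≈ 15.1598°

C = 15.16°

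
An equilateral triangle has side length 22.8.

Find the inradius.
r = Area/s with s the semi-perimeter.
Area = (√3/4)·22.8² = (√3/4)·519.84 ≈ 0.433013·519.84 ≈ 225.097
s = 3·22.8/2 = 34.2
r ≈ 225.097/34.2 ≈ 6.58179
(Equivalently r = side/(2√3) = 22.8/3.4641 ≈ 6.58179.)

r = 6.582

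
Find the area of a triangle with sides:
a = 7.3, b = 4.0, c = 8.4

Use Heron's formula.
s = (7.3 + 4.0 + 8.4)/2 = 19.7/2 = 9.85
s − a = 2.55, s − b = 5.85, s − c = 1.45
s(s−a)(s−b)(s−c) = 9.85·2.55·5.85·1.45 ≈ 213.059
Area = √213.059 ≈ 14.5965

Area = 14.6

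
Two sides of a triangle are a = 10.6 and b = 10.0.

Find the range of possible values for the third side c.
Triangle inequality: |a − b| < c < a + b
|a − b| = |10.6 − 10.0| = 0.6
a + b = 10.6 + 10.0 = 20.6

0.6 < c < 20.6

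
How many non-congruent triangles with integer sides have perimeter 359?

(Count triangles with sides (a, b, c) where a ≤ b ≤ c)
Let a ≤ b ≤ c with a + b + c = 359. The only binding inequality is a + b > c, i.e. 359 − c > c, so c < 359/2; and c ≥ 359/3 since c is the largest side.
So 120 ≤ c ≤ 179. For each c, b runs from ⌈(359 − c)/2⌉ up to c (then a = 359 − b − c satisfies 1 ≤ a ≤ b automatically), giving c − ⌈(359 − c)/2⌉ + 1 choices.
Summing over c: 1 + 3 + 4 + 6 + … + 88 + 90  (60 terms, c = 120, …, 179) = 2730
Check (closed form: nearest integer to p²/48 for even p, (p+3)²/48 for odd p): (359+3)²/48 = 362²/48 = 131044/48 ≈ 2730.08 → 2730

2730 triangles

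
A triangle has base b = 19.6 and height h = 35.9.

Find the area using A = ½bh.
A = ½·b·h = ½·19.6·35.9 = ½·703.64 = 351.82

Area = 351.82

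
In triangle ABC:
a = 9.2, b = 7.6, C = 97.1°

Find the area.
Two sides and the included angle (SAS): A = ½·a·b·sin(C) = ½·9.2·7.6·sin(97.1°)
sin(97.1°) ≈ 0.992332
A ≈ ½·69.92·0.992332 = 34.96·0.992332 ≈ 34.6919

Area = 34.69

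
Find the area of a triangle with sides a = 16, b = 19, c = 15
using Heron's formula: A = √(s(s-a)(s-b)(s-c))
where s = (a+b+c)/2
s = (16 + 19 + 15)/2 = 50/2 = 25
s − a = 9, s − b = 6, s − c = 10
s(s−a)(s−b)(s−c) = 25·9·6·10 = 13500
Area = √13500 ≈ 116.19

s = 25.0, Area = 116.2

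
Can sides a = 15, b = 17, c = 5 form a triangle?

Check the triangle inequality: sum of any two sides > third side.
a + b vs c: 15 + 17 = 32 > 5  ✓
a + c vs b: 15 + 5 = 20 > 17  ✓
b + c vs a: 17 + 5 = 22 > 15  ✓

Yes, triangle inequality satisfied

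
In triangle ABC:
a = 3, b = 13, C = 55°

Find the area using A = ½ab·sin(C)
A = ½·a·b·sin(C) = ½·3·13·sin(55°)
sin(55°) ≈ 0.819152
A ≈ ½·39·0.819152 = 19.5·0.819152 ≈ 15.9735

Area = 15.97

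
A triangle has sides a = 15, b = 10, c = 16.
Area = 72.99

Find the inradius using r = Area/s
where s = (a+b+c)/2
s = (15 + 10 + 16)/2 = 41/2 = 20.5
r = Area/s = 72.99/20.5 ≈ 3.56049

r = 3.56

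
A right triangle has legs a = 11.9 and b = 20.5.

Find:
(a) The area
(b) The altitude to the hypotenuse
(a) The legs are perpendicular, so Area = ½·a·b = ½·11.9·20.5 = ½·243.95 = 121.975
(b) Hypotenuse c = √(a² + b²) = √(141.61 + 420.25) = √561.86 ≈ 23.7036
    Area = ½·c·h_c  ⇒  h_c = 2·Area/c = 243.95/23.7036 ≈ 10.2917

Area = 121.975, h_c = 10.29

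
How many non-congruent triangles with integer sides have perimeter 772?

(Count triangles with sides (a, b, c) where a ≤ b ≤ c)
Let a ≤ b ≤ c with a + b + c = 772. The only binding inequality is a + b > c, i.e. 772 − c > c, so c < 772/2; and c ≥ 772/3 since c is the largest side.
So 258 ≤ c ≤ 385. For each c, b runs from ⌈(772 − c)/2⌉ up to c (then a = 772 − b − c satisfies 1 ≤ a ≤ b automatically), giving c − ⌈(772 − c)/2⌉ + 1 choices.
Summing over c: 2 + 3 + 5 + 6 + … + 191 + 192  (128 terms, c = 258, …, 385) = 12416
Check (closed form: nearest integer to p²/48 for even p, (p+3)²/48 for odd p): 772²/48 = 595984/48 ≈ 12416.33 → 12416

12416 triangles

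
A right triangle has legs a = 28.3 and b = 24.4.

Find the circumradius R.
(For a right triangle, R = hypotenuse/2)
Hypotenuse c = √(a² + b²) = √(800.89 + 595.36) = √1396.25 ≈ 37.3664
R = c/2 ≈ 37.3664/2 ≈ 18.6832

R = 18.68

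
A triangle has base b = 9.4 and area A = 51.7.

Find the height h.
A = ½·b·h  ⇒  h = 2A/b = 2·51.7/9.4 = 103.4/9.4 ≈ 11

h = 11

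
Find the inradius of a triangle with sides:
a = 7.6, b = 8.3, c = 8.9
r = Area/s where s is the semi-perimeter.
s = (7.6 + 8.3 + 8.9)/2 = 24.8/2 = 12.4
Area = √(s(s−a)(s−b)(s−c)) = √(12.4·4.8·4.1·3.5) ≈ √854.112 ≈ 29.2252
r ≈ 29.2252/12.4 ≈ 2.35687

r = 2.357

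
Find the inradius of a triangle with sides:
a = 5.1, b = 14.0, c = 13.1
r = Area/s where s is the semi-perimeter.
s = (5.1 + 14.0 + 13.1)/2 = 32.2/2 = 16.1
Area = √(s(s−a)(s−b)(s−c)) = √(16.1·11·2.1·3) ≈ √1115.73 ≈ 33.4025
r ≈ 33.4025/16.1 ≈ 2.07469

r = 2.075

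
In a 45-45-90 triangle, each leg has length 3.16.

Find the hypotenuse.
In a 45-45-90 triangle the sides are in ratio 1 : 1 : √2, so hypotenuse = leg·√2.
Hypotenuse = 3.16·√2 ≈ 3.16·1.41421 ≈ 4.46891

Hypotenuse = 3.16√2 = 4.469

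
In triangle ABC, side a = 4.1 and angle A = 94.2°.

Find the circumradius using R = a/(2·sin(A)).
R = a/(2·sin(A)) = 4.1/(2·sin(94.2°))
sin(94.2°) ≈ 0.997314
R ≈ 4.1/(2·0.997314) = 4.1/1.99463 ≈ 2.05552

R = 2.056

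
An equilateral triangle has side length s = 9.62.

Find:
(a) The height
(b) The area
(a) The height splits the triangle into two 30-60-90 halves: h = s·√3/2 = 9.62·1.73205/2 ≈ 16.6623/2 ≈ 8.33116
(b) Area = (√3/4)·s² = (√3/4)·9.62² = (√3/4)·92.5444 ≈ 0.433013·92.5444 ≈ 40.0729

Height = 8.331, Area = 40.07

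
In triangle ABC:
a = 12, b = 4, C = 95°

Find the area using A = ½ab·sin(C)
A = ½·a·b·sin(C) = ½·12·4·sin(95°)
sin(95°) ≈ 0.996195
A ≈ ½·48·0.996195 = 24·0.996195 ≈ 23.9087

Area = 23.91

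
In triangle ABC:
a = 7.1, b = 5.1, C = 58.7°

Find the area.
Two sides and the included angle (SAS): A = ½·a·b·sin(C) = ½·7.1·5.1·sin(58.7°)
sin(58.7°) ≈ 0.854459
A ≈ ½·36.21·0.854459 = 18.105·0.854459 ≈ 15.47

Area = 15.47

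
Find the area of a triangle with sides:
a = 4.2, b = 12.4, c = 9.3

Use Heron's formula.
s = (4.2 + 12.4 + 9.3)/2 = 25.9/2 = 12.95
s − a = 8.75, s − b = 0.55, s − c = 3.65
s(s−a)(s−b)(s−c) = 12.95·8.75·0.55·3.65 ≈ 227.475
Area = √227.475 ≈ 15.0823

Area = 15.08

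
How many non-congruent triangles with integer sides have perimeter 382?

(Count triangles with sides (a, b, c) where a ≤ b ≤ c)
Let a ≤ b ≤ c with a + b + c = 382. The only binding inequality is a + b > c, i.e. 382 − c > c, so c < 382/2; and c ≥ 382/3 since c is the largest side.
So 128 ≤ c ≤ 190. For each c, b runs from ⌈(382 − c)/2⌉ up to c (then a = 382 − b − c satisfies 1 ≤ a ≤ b automatically), giving c − ⌈(382 − c)/2⌉ + 1 choices.
Summing over c: 2 + 3 + 5 + 6 + … + 93 + 95  (63 terms, c = 128, …, 190) = 3040
Check (closed form: nearest integer to p²/48 for even p, (p+3)²/48 for odd p): 382²/48 = 145924/48 ≈ 3040.08 → 3040

3040 triangles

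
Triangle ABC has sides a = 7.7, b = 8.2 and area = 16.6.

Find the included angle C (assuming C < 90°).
Area = ½·a·b·sin(C)  ⇒  sin(C) = 2·Area/(a·b) = 2·16.6/(7.7·8.2) = 33.2/63.14 ≈ 0.525816
C = arcsin(0.525816) ≈ 31.7232° (taking the acute solution since C < 90°)

C = 31.72°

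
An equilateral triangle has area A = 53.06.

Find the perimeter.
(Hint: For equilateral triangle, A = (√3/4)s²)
A = (√3/4)s²  ⇒  s² = 4A/√3 = 4·53.06/√3 = 212.24/1.73205 ≈ 122.537
s ≈ √122.537 ≈ 11.0696
Perimeter = 3s ≈ 3·11.0696 ≈ 33.2089

Perimeter = 33.21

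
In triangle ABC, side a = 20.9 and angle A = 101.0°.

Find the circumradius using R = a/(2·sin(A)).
R = a/(2·sin(A)) = 20.9/(2·sin(101.0°))
sin(101.0°) ≈ 0.981627
R ≈ 20.9/(2·0.981627) = 20.9/1.96325 ≈ 10.6456

R = 10.65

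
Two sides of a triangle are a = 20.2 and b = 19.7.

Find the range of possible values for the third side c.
Triangle inequality: |a − b| < c < a + b
|a − b| = |20.2 − 19.7| = 0.5
a + b = 20.2 + 19.7 = 39.9

0.5 < c < 39.9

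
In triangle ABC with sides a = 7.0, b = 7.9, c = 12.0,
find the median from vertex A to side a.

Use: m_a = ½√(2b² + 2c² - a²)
m_a = ½√(2·7.9² + 2·12.0² − 7.0²) = ½√(2·62.41 + 2·144 − 49) = ½√(124.82 + 288 − 49) = ½√363.82
√363.82 ≈ 19.0741, so m_a ≈ 9.53703

m_a = 9.537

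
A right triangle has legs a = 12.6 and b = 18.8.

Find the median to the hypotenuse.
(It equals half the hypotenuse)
Hypotenuse c = √(a² + b²) = √(158.76 + 353.44) = √512.2 ≈ 22.6318
Median to hypotenuse = c/2 ≈ 22.6318/2 ≈ 11.3159

Median = 11.32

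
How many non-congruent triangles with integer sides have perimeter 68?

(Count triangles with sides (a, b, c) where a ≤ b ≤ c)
Let a ≤ b ≤ c with a + b + c = 68. The only binding inequality is a + b > c, i.e. 68 − c > c, so c < 68/2; and c ≥ 68/3 since c is the largest side.
So 23 ≤ c ≤ 33. For each c, b runs from ⌈(68 − c)/2⌉ up to c (then a = 68 − b − c satisfies 1 ≤ a ≤ b automatically), giving c − ⌈(68 − c)/2⌉ + 1 choices.
Summing over c: 1 + 3 + 4 + 6 + 7 + 9 + 10 + 12 + 13 + 15 + 16 = 96
Check (closed form: nearest integer to p²/48 for even p, (p+3)²/48 for odd p): 68²/48 = 4624/48 ≈ 96.33 → 96

96 triangles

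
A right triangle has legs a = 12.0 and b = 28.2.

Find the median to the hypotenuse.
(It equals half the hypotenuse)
Hypotenuse c = √(a² + b²) = √(144 + 795.24) = √939.24 ≈ 30.647
Median to hypotenuse = c/2 ≈ 30.647/2 ≈ 15.3235

Median = 15.32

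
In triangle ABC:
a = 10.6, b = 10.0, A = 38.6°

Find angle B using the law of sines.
a/sin(A) = b/sin(B)  ⇒  sin(B) = b·sin(A)/a = 10.0·sin(38.6°)/10.6
sin(38.6°) ≈ 0.62388
sin(B) ≈ 10.0·0.62388/10.6 ≈ 6.2388/10.6 ≈ 0.588566
B = arcsin(0.588566) ≈ 36.0553°
(Since b ≤ a we need B ≤ A, so the obtuse alternative 180° − 36.0553° ≈ 143.945° is rejected.)

B = 36.06°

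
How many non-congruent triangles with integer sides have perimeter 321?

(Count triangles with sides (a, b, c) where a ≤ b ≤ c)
Let a ≤ b ≤ c with a + b + c = 321. The only binding inequality is a + b > c, i.e. 321 − c > c, so c < 321/2; and c ≥ 321/3 since c is the largest side.
So 107 ≤ c ≤ 160. For each c, b runs from ⌈(321 − c)/2⌉ up to c (then a = 321 − b − c satisfies 1 ≤ a ≤ b automatically), giving c − ⌈(321 − c)/2⌉ + 1 choices.
Summing over c: 1 + 2 + 4 + 5 + … + 79 + 80  (54 terms, c = 107, …, 160) = 2187
Check (closed form: nearest integer to p²/48 for even p, (p+3)²/48 for odd p): (321+3)²/48 = 324²/48 = 104976/48 ≈ 2187.00 → 2187

2187 triangles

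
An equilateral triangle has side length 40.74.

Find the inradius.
r = Area/s with s the semi-perimeter.
Area = (√3/4)·40.74² = (√3/4)·1659.7476 ≈ 0.433013·1659.7476 ≈ 718.692
s = 3·40.74/2 = 61.11
r ≈ 718.692/61.11 ≈ 11.7606
(Equivalently r = side/(2√3) = 40.74/3.4641 ≈ 11.7606.)

r = 11.76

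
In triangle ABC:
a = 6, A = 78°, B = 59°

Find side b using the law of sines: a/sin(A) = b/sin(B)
a/sin(A) = b/sin(B)  ⇒  b = a·sin(B)/sin(A) = 6·sin(59°)/sin(78°)
sin(59°) ≈ 0.857167, sin(78°) ≈ 0.978148
b ≈ 6·0.857167/0.978148 ≈ 5.143/0.978148 ≈ 5.2579

b = 5.258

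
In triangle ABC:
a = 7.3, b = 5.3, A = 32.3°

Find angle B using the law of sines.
a/sin(A) = b/sin(B)  ⇒  sin(B) = b·sin(A)/a = 5.3·sin(32.3°)/7.3
sin(32.3°) ≈ 0.534352
sin(B) ≈ 5.3·0.534352/7.3 ≈ 2.83207/7.3 ≈ 0.387954
B = arcsin(0.387954) ≈ 22.8273°
(Since b ≤ a we need B ≤ A, so the obtuse alternative 180° − 22.8273° ≈ 157.173° is rejected.)

B = 22.83°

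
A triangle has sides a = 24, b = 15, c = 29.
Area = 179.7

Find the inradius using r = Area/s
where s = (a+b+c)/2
s = (24 + 15 + 29)/2 = 68/2 = 34
r = Area/s = 179.7/34 ≈ 5.28529

r = 5.285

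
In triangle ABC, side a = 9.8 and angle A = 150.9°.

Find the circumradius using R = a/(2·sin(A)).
R = a/(2·sin(A)) = 9.8/(2·sin(150.9°))
sin(150.9°) ≈ 0.486335
R ≈ 9.8/(2·0.486335) = 9.8/0.972671 ≈ 10.0754

R = 10.08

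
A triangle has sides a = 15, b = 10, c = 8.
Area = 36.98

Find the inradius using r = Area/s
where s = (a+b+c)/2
s = (15 + 10 + 8)/2 = 33/2 = 16.5
r = Area/s = 36.98/16.5 ≈ 2.24121

r = 2.241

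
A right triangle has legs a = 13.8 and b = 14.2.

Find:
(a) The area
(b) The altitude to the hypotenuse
(a) The legs are perpendicular, so Area = ½·a·b = ½·13.8·14.2 = ½·195.96 = 97.98
(b) Hypotenuse c = √(a² + b²) = √(190.44 + 201.64) = √392.08 ≈ 19.801
    Area = ½·c·h_c  ⇒  h_c = 2·Area/c = 195.96/19.801 ≈ 9.89646

Area = 97.98, h_c = 9.896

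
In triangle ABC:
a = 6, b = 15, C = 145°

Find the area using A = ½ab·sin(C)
A = ½·a·b·sin(C) = ½·6·15·sin(145°)
sin(145°) ≈ 0.573576
A ≈ ½·90·0.573576 = 45·0.573576 ≈ 25.8109

Area = 25.81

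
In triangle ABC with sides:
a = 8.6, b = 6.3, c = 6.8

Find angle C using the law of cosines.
c² = a² + b² − 2ab·cos(C)  ⇒  cos(C) = (a² + b² − c²)/(2ab)
cos(C) = (8.6² + 6.3² − 6.8²)/(2·8.6·6.3) = (73.96 + 39.69 − 46.24)/108.36 = 67.41/108.36 ≈ 0.622093
C = arccos(0.622093) ≈ 51.5309°

C = 51.53°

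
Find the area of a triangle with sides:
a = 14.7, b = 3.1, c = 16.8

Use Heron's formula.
s = (14.7 + 3.1 + 16.8)/2 = 34.6/2 = 17.3
s − a = 2.6, s − b = 14.2, s − c = 0.5
s(s−a)(s−b)(s−c) = 17.3·2.6·14.2·0.5 ≈ 319.358
Area = √319.358 ≈ 17.8706

Area = 17.87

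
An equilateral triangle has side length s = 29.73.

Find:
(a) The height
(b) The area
(a) The height splits the triangle into two 30-60-90 halves: h = s·√3/2 = 29.73·1.73205/2 ≈ 51.4939/2 ≈ 25.7469
(b) Area = (√3/4)·s² = (√3/4)·29.73² = (√3/4)·883.8729 ≈ 0.433013·883.8729 ≈ 382.728

Height = 25.75, Area = 382.7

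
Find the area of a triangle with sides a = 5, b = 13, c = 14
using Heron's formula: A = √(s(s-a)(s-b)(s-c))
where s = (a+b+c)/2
s = (5 + 13 + 14)/2 = 32/2 = 16
s − a = 11, s − b = 3, s − c = 2
s(s−a)(s−b)(s−c) = 16·11·3·2 = 1056
Area = √1056 ≈ 32.4962

s = 16.0, Area = 32.5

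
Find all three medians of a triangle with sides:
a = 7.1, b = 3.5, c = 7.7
Median formula: m_a = ½√(2b² + 2c² − a²) (and cyclically). a² = 50.41, b² = 12.25, c² = 59.29.
m_a = ½√(2·12.25 + 2·59.29 − 50.41) = ½√92.67 ≈ ½·9.62653 ≈ 4.81326
m_b = ½√(2·50.41 + 2·59.29 − 12.25) = ½√207.15 ≈ ½·14.3927 ≈ 7.19635
m_c = ½√(2·50.41 + 2·12.25 − 59.29) = ½√66.03 ≈ ½·8.12588 ≈ 4.06294

m_a = 4.813, m_b = 7.196, m_c = 4.063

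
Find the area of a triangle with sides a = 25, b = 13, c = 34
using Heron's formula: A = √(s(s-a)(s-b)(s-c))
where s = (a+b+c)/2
s = (25 + 13 + 34)/2 = 72/2 = 36
s − a = 11, s − b = 23, s − c = 2
s(s−a)(s−b)(s−c) = 36·11·23·2 = 18216
Area = √18216 ≈ 134.967

s = 36.0, Area = 135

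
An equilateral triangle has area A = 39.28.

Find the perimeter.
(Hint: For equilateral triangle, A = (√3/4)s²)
A = (√3/4)s²  ⇒  s² = 4A/√3 = 4·39.28/√3 = 157.12/1.73205 ≈ 90.7133
s ≈ √90.7133 ≈ 9.52435
Perimeter = 3s ≈ 3·9.52435 ≈ 28.5731

Perimeter = 28.57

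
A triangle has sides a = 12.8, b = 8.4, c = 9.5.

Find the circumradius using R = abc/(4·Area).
First find the area with Heron's formula.
s = (12.8 + 8.4 + 9.5)/2 = 15.35
Area = √(s(s−a)(s−b)(s−c)) = √(15.35·2.55·6.95·5.85) ≈ √1591.44 ≈ 39.8928
abc = 12.8·8.4·9.5 = 1021.44
R = abc/(4·Area) ≈ 1021.44/(4·39.8928) = 1021.44/159.571 ≈ 6.40115

R = 6.401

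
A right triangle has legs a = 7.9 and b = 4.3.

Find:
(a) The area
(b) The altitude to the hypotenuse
(a) The legs are perpendicular, so Area = ½·a·b = ½·7.9·4.3 = ½·33.97 = 16.985
(b) Hypotenuse c = √(a² + b²) = √(62.41 + 18.49) = √80.9 ≈ 8.99444
    Area = ½·c·h_c  ⇒  h_c = 2·Area/c = 33.97/8.99444 ≈ 3.77678

Area = 16.985, h_c = 3.777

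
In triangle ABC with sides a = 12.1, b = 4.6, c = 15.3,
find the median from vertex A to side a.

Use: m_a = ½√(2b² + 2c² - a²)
m_a = ½√(2·4.6² + 2·15.3² − 12.1²) = ½√(2·21.16 + 2·234.09 − 146.41) = ½√(42.32 + 468.18 − 146.41) = ½√364.09
√364.09 ≈ 19.0811, so m_a ≈ 9.54057

m_a = 9.541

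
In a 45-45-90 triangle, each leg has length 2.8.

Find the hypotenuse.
In a 45-45-90 triangle the sides are in ratio 1 : 1 : √2, so hypotenuse = leg·√2.
Hypotenuse = 2.8·√2 ≈ 2.8·1.41421 ≈ 3.9598

Hypotenuse = 2.8√2 = 3.96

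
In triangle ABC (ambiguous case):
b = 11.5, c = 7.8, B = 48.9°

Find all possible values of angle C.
b/sin(B) = c/sin(C)  ⇒  sin(C) = c·sin(B)/b = 7.8·sin(48.9°)/11.5
sin(48.9°) ≈ 0.753563
sin(C) ≈ 7.8·0.753563/11.5 ≈ 5.87779/11.5 ≈ 0.511113
Candidate 1: C₁ = arcsin(0.511113) ≈ 30.738°  →  A = 180° − 48.9° − 30.738° ≈ 100.362° > 0, valid
Candidate 2: C₂ = 180° − C₁ ≈ 149.262°  →  A = 180° − 48.9° − 149.262° ≈ -18.162° ≤ 0, not a valid triangle

C = 30.74° (one solution)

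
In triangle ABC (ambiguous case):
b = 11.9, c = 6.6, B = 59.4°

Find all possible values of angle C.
b/sin(B) = c/sin(C)  ⇒  sin(C) = c·sin(B)/b = 6.6·sin(59.4°)/11.9
sin(59.4°) ≈ 0.860742
sin(C) ≈ 6.6·0.860742/11.9 ≈ 5.6809/11.9 ≈ 0.477386
Candidate 1: C₁ = arcsin(0.477386) ≈ 28.5148°  →  A = 180° − 59.4° − 28.5148° ≈ 92.0852° > 0, valid
Candidate 2: C₂ = 180° − C₁ ≈ 151.485°  →  A = 180° − 59.4° − 151.485° ≈ -30.8852° ≤ 0, not a valid triangle

C = 28.51° (one solution)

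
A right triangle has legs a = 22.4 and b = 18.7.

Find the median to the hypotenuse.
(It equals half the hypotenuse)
Hypotenuse c = √(a² + b²) = √(501.76 + 349.69) = √851.45 ≈ 29.1796
Median to hypotenuse = c/2 ≈ 29.1796/2 ≈ 14.5898

Median = 14.59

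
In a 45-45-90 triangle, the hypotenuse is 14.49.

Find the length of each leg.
In a 45-45-90 triangle hypotenuse = leg·√2, so leg = hypotenuse/√2.
Leg = 14.49/√2 ≈ 14.49/1.41421 ≈ 10.246

Each leg = 10.25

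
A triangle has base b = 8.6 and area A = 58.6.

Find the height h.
A = ½·b·h  ⇒  h = 2A/b = 2·58.6/8.6 = 117.2/8.6 ≈ 13.6279

h = 13.63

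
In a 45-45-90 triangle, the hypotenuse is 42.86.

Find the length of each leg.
In a 45-45-90 triangle hypotenuse = leg·√2, so leg = hypotenuse/√2.
Leg = 42.86/√2 ≈ 42.86/1.41421 ≈ 30.3066

Each leg = 30.31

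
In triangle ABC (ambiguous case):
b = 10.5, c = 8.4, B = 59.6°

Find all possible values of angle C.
b/sin(B) = c/sin(C)  ⇒  sin(C) = c·sin(B)/b = 8.4·sin(59.6°)/10.5
sin(59.6°) ≈ 0.862514
sin(C) ≈ 8.4·0.862514/10.5 ≈ 7.24511/10.5 ≈ 0.690011
Candidate 1: C₁ = arcsin(0.690011) ≈ 43.631°  →  A = 180° − 59.6° − 43.631° ≈ 76.769° > 0, valid
Candidate 2: C₂ = 180° − C₁ ≈ 136.369°  →  A = 180° − 59.6° − 136.369° ≈ -15.969° ≤ 0, not a valid triangle

C = 43.63° (one solution)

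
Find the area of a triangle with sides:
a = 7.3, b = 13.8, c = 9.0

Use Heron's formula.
s = (7.3 + 13.8 + 9.0)/2 = 30.1/2 = 15.05
s − a = 7.75, s − b = 1.25, s − c = 6.05
s(s−a)(s−b)(s−c) = 15.05·7.75·1.25·6.05 ≈ 882.071
Area = √882.071 ≈ 29.6997

Area = 29.7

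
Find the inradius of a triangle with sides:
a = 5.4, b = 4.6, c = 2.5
r = Area/s where s is the semi-perimeter.
s = (5.4 + 4.6 + 2.5)/2 = 12.5/2 = 6.25
Area = √(s(s−a)(s−b)(s−c)) = √(6.25·0.85·1.65·3.75) ≈ √32.8711 ≈ 5.73333
r ≈ 5.73333/6.25 ≈ 0.917333

r = 0.9173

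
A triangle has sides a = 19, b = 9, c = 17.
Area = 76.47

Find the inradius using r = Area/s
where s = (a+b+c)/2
s = (19 + 9 + 17)/2 = 45/2 = 22.5
r = Area/s = 76.47/22.5 ≈ 3.39867

r = 3.399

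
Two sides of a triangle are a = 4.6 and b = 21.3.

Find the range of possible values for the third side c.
Triangle inequality: |a − b| < c < a + b
|a − b| = |4.6 − 21.3| = 16.7
a + b = 4.6 + 21.3 = 25.9

16.7 < c < 25.9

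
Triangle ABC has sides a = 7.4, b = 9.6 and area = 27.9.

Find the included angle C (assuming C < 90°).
Area = ½·a·b·sin(C)  ⇒  sin(C) = 2·Area/(a·b) = 2·27.9/(7.4·9.6) = 55.8/71.04 ≈ 0.785473
C = arcsin(0.785473) ≈ 51.7644° (taking the acute solution since C < 90°)

C = 51.76°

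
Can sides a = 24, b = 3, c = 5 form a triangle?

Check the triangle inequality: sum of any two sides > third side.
a + b vs c: 24 + 3 = 27 > 5  ✓
a + c vs b: 24 + 5 = 29 > 3  ✓
b + c vs a: 3 + 5 = 8 ≤ 24  ✗

No: 3 + 5 = 8 is not > 24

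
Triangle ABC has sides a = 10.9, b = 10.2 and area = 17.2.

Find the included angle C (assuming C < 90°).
Area = ½·a·b·sin(C)  ⇒  sin(C) = 2·Area/(a·b) = 2·17.2/(10.9·10.2) = 34.4/111.18 ≈ 0.309408
C = arcsin(0.309408) ≈ 18.0236° (taking the acute solution since C < 90°)

C = 18.02°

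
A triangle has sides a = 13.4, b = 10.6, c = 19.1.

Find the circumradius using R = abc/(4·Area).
First find the area with Heron's formula.
s = (13.4 + 10.6 + 19.1)/2 = 21.55
Area = √(s(s−a)(s−b)(s−c)) = √(21.55·8.15·10.95·2.45) ≈ √4711.78 ≈ 68.6424
abc = 13.4·10.6·19.1 = 2712.964
R = abc/(4·Area) ≈ 2712.964/(4·68.6424) = 2712.964/274.57 ≈ 9.88079

R = 9.881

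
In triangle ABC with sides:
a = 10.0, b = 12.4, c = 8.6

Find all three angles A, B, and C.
Law of cosines for each angle (a² = 100, b² = 153.76, c² = 73.96):
cos(A) = (b² + c² − a²)/(2bc) = (153.76 + 73.96 − 100)/(2·12.4·8.6) = 127.72/213.28 ≈ 0.598837  ⇒  A ≈ 53.2133°
cos(B) = (a² + c² − b²)/(2ac) = (100 + 73.96 − 153.76)/(2·10.0·8.6) = 20.2/172 ≈ 0.117442  ⇒  B ≈ 83.2555°
cos(C) = (a² + b² − c²)/(2ab) = (100 + 153.76 − 73.96)/(2·10.0·12.4) = 179.8/248 ≈ 0.725  ⇒  C ≈ 43.5312°
Check: A + B + C ≈ 180°

A = 53.21°, B = 83.26°, C = 43.53°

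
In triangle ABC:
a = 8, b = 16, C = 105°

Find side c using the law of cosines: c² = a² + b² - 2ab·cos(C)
c² = 8² + 16² − 2·8·16·cos(105°)
cos(105°) ≈ -0.258819
c² ≈ 64 + 256 − 256·(-0.258819) ≈ 320 + 66.2577 ≈ 386.258
c ≈ √386.258 ≈ 19.6534

c = 19.65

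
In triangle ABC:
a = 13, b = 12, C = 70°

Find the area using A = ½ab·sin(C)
A = ½·a·b·sin(C) = ½·13·12·sin(70°)
sin(70°) ≈ 0.939693
A ≈ ½·156·0.939693 = 78·0.939693 ≈ 73.296

Area = 73.3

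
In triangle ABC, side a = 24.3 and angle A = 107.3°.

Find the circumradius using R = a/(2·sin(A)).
R = a/(2·sin(A)) = 24.3/(2·sin(107.3°))
sin(107.3°) ≈ 0.954761
R ≈ 24.3/(2·0.954761) = 24.3/1.90952 ≈ 12.7257

R = 12.73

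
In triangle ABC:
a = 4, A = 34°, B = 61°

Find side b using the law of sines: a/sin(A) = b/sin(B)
a/sin(A) = b/sin(B)  ⇒  b = a·sin(B)/sin(A) = 4·sin(61°)/sin(34°)
sin(61°) ≈ 0.87462, sin(34°) ≈ 0.559193
b ≈ 4·0.87462/0.559193 ≈ 3.49848/0.559193 ≈ 6.2563

b = 6.256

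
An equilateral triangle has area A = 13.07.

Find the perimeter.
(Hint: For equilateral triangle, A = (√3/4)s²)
A = (√3/4)s²  ⇒  s² = 4A/√3 = 4·13.07/√3 = 52.28/1.73205 ≈ 30.1839
s ≈ √30.1839 ≈ 5.49399
Perimeter = 3s ≈ 3·5.49399 ≈ 16.482

Perimeter = 16.48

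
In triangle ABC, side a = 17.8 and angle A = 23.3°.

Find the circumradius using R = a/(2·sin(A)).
R = a/(2·sin(A)) = 17.8/(2·sin(23.3°))
sin(23.3°) ≈ 0.395546
R ≈ 17.8/(2·0.395546) = 17.8/0.791091 ≈ 22.5006

R = 22.5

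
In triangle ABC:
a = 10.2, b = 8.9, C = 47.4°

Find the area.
Two sides and the included angle (SAS): A = ½·a·b·sin(C) = ½·10.2·8.9·sin(47.4°)
sin(47.4°) ≈ 0.736097
A ≈ ½·90.78·0.736097 = 45.39·0.736097 ≈ 33.4114

Area = 33.41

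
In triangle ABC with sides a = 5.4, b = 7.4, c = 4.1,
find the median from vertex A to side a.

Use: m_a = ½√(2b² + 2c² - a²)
m_a = ½√(2·7.4² + 2·4.1² − 5.4²) = ½√(2·54.76 + 2·16.81 − 29.16) = ½√(109.52 + 33.62 − 29.16) = ½√113.98
√113.98 ≈ 10.6761, so m_a ≈ 5.33807

m_a = 5.338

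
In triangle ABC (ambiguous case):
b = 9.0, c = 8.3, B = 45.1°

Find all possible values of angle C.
b/sin(B) = c/sin(C)  ⇒  sin(C) = c·sin(B)/b = 8.3·sin(45.1°)/9.0
sin(45.1°) ≈ 0.70834
sin(C) ≈ 8.3·0.70834/9.0 ≈ 5.87922/9.0 ≈ 0.653247
Candidate 1: C₁ = arcsin(0.653247) ≈ 40.7868°  →  A = 180° − 45.1° − 40.7868° ≈ 94.1132° > 0, valid
Candidate 2: C₂ = 180° − C₁ ≈ 139.213°  →  A = 180° − 45.1° − 139.213° ≈ -4.3132° ≤ 0, not a valid triangle

C = 40.79° (one solution)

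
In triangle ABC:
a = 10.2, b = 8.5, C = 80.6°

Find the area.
Two sides and the included angle (SAS): A = ½·a·b·sin(C) = ½·10.2·8.5·sin(80.6°)
sin(80.6°) ≈ 0.986572
A ≈ ½·86.7·0.986572 = 43.35·0.986572 ≈ 42.7679

Area = 42.77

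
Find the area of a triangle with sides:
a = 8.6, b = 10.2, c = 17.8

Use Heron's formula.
s = (8.6 + 10.2 + 17.8)/2 = 36.6/2 = 18.3
s − a = 9.7, s − b = 8.1, s − c = 0.5
s(s−a)(s−b)(s−c) = 18.3·9.7·8.1·0.5 ≈ 718.915
Area = √718.915 ≈ 26.8126

Area = 26.81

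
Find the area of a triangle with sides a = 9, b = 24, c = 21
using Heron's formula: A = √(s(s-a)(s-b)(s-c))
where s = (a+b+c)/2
s = (9 + 24 + 21)/2 = 54/2 = 27
s − a = 18, s − b = 3, s − c = 6
s(s−a)(s−b)(s−c) = 27·18·3·6 = 8748
Area = √8748 ≈ 93.5307

s = 27.0, Area = 93.53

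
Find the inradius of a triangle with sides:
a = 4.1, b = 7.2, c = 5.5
r = Area/s where s is the semi-perimeter.
s = (4.1 + 7.2 + 5.5)/2 = 16.8/2 = 8.4
Area = √(s(s−a)(s−b)(s−c)) = √(8.4·4.3·1.2·2.9) ≈ √125.698 ≈ 11.2115
r ≈ 11.2115/8.4 ≈ 1.3347

r = 1.335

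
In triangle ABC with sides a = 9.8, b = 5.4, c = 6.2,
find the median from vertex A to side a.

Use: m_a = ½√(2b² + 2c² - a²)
m_a = ½√(2·5.4² + 2·6.2² − 9.8²) = ½√(2·29.16 + 2·38.44 − 96.04) = ½√(58.32 + 76.88 − 96.04) = ½√39.16
√39.16 ≈ 6.2578, so m_a ≈ 3.1289

m_a = 3.129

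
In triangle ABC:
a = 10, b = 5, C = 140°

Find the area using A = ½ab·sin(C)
A = ½·a·b·sin(C) = ½·10·5·sin(140°)
sin(140°) ≈ 0.642788
A ≈ ½·50·0.642788 = 25·0.642788 ≈ 16.0697

Area = 16.07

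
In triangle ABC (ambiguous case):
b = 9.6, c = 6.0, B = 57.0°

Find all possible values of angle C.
b/sin(B) = c/sin(C)  ⇒  sin(C) = c·sin(B)/b = 6.0·sin(57.0°)/9.6
sin(57.0°) ≈ 0.838671
sin(C) ≈ 6.0·0.838671/9.6 ≈ 5.03202/9.6 ≈ 0.524169
Candidate 1: C₁ = arcsin(0.524169) ≈ 31.6123°  →  A = 180° − 57.0° − 31.6123° ≈ 91.3877° > 0, valid
Candidate 2: C₂ = 180° − C₁ ≈ 148.388°  →  A = 180° − 57.0° − 148.388° ≈ -25.3877° ≤ 0, not a valid triangle

C = 31.61° (one solution)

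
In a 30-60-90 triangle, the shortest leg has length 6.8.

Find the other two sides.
In a 30-60-90 triangle the sides are in ratio 1 : √3 : 2 (short leg : long leg : hypotenuse).
Long leg = 6.8·√3 ≈ 6.8·1.73205 ≈ 11.7779
Hypotenuse = 2·6.8 = 13.6

Long leg = 6.8√3 = 11.78, Hypotenuse = 13.6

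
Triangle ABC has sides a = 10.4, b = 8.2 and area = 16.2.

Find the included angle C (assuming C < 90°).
Area = ½·a·b·sin(C)  ⇒  sin(C) = 2·Area/(a·b) = 2·16.2/(10.4·8.2) = 32.4/85.28 ≈ 0.379925
C = arcsin(0.379925) ≈ 22.329° (taking the acute solution since C < 90°)

C = 22.33°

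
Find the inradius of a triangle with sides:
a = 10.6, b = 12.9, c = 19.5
r = Area/s where s is the semi-perimeter.
s = (10.6 + 12.9 + 19.5)/2 = 43/2 = 21.5
Area = √(s(s−a)(s−b)(s−c)) = √(21.5·10.9·8.6·2) ≈ √4030.82 ≈ 63.4887
r ≈ 63.4887/21.5 ≈ 2.95296

r = 2.953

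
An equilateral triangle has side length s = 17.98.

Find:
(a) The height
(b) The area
(a) The height splits the triangle into two 30-60-90 halves: h = s·√3/2 = 17.98·1.73205/2 ≈ 31.1423/2 ≈ 15.5711
(b) Area = (√3/4)·s² = (√3/4)·17.98² = (√3/4)·323.2804 ≈ 0.433013·323.2804 ≈ 139.985

Height = 15.57, Area = 140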